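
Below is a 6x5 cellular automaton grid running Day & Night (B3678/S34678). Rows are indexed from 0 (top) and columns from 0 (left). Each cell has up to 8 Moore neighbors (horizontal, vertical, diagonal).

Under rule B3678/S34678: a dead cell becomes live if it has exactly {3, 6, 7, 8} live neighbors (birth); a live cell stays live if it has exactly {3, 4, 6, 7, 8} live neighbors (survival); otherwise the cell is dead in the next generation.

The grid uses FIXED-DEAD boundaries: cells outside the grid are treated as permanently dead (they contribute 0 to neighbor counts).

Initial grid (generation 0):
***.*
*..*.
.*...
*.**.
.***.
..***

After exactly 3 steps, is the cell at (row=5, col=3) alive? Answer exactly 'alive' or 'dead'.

Answer: alive

Derivation:
Simulating step by step:
Generation 0 (given above): 16 live cells
Generation 1: 13 live cells
.*.*.
*....
**.*.
...*.
.***.
.***.
Generation 2: 12 live cells
.....
*....
..*..
*.***
.****
.*.*.
Generation 3: 9 live cells
.....
.....
.....
...**
*****
...**

Cell (5,3) at generation 3: 1 -> alive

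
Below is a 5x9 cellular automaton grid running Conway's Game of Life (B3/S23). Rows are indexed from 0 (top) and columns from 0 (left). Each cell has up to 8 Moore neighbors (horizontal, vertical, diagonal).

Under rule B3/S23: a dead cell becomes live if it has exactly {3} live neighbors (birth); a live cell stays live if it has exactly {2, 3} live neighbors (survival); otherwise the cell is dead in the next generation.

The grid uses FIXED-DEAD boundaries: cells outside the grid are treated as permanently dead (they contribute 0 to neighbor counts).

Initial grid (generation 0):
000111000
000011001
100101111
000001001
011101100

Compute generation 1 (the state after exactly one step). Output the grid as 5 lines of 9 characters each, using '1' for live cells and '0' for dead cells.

Answer: 000101000
000000001
000000001
010100001
001011100

Derivation:
Simulating step by step:
Generation 0 (given above): 19 live cells
Generation 1: 11 live cells
(generation 1 grid is the final answer)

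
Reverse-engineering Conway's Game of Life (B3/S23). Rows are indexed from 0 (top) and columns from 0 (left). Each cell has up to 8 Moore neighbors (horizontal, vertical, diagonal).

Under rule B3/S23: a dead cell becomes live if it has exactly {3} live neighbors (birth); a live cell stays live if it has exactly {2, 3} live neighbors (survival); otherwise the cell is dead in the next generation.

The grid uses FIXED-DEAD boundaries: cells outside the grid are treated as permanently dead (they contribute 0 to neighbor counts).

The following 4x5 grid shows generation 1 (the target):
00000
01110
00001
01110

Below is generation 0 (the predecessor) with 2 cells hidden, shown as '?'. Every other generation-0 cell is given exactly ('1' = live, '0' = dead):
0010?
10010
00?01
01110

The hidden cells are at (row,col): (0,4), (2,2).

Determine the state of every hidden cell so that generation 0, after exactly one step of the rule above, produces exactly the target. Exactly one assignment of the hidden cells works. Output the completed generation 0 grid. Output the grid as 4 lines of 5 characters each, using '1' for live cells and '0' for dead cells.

Answer: 00100
10010
00101
01110

Derivation:
Hidden generation-0 cells (in order): (0,4), (2,2).
A hidden cell only influences target cells in its own 3x3 neighborhood. Try each of the 2^2 = 4 assignments, step the completed generation 0 forward once under B3/S23, and compare with the target:
  (0,4)=0 (2,2)=0 -> step gives (1,1)='0' but target has '1' -> reject
  (0,4)=0 (2,2)=1 -> step reproduces the target at every cell -> ACCEPT
  (0,4)=1 (2,2)=0 -> step gives (0,3)='1' but target has '0' -> reject
  (0,4)=1 (2,2)=1 -> step gives (0,3)='1' but target has '0' -> reject
Unique solution: (0,4)=dead, (2,2)=live.
Check: live-neighbor counts of every cell in the completed generation 0:
12121
03332
24452
12332
Applying B3/S23 to generation 0 with these counts gives:
00000
01110
00001
01110
which matches the target exactly.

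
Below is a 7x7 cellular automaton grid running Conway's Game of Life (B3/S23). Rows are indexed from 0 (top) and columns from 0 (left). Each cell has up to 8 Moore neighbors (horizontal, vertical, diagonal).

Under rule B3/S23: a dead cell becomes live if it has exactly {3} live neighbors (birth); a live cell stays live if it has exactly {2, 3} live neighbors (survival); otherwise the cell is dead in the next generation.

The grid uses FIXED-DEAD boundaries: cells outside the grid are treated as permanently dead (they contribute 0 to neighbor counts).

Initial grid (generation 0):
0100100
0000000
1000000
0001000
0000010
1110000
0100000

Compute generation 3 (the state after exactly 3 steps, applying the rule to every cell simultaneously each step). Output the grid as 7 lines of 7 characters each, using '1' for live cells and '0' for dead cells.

Simulating step by step:
Generation 0 (given above): 9 live cells
Generation 1: 8 live cells
0000000
0000000
0000000
0000000
0110000
1110000
1110000
Generation 2: 5 live cells
0000000
0000000
0000000
0000000
1010000
0001000
1010000
Generation 3: 2 live cells
(generation 3 grid is the final answer)

Answer: 0000000
0000000
0000000
0000000
0000000
0011000
0000000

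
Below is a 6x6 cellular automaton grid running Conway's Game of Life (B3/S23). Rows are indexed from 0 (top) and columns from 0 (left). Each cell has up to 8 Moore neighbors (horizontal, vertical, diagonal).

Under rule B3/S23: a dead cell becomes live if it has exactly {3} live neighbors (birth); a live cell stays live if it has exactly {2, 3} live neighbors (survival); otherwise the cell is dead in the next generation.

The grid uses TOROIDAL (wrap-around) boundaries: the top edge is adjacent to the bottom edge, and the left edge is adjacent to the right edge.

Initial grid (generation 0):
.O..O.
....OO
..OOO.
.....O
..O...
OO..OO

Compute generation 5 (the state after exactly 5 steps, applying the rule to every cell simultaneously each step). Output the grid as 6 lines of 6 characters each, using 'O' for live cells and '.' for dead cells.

Simulating step by step:
Generation 0 (given above): 13 live cells
Generation 1: 15 live cells
.O.O..
..O..O
...O..
..O.O.
.O..O.
OOOOOO
Generation 2: 9 live cells
......
..OOO.
..OOO.
..O.O.
......
.....O
Generation 3: 8 live cells
...OO.
..O.O.
.O...O
..O.O.
......
......
Generation 4: 9 live cells
...OO.
..O.OO
.OO.OO
......
......
......
Generation 5: 11 live cells
(generation 5 grid is the final answer)

Answer: ...OOO
OOO...
OOO.OO
......
......
......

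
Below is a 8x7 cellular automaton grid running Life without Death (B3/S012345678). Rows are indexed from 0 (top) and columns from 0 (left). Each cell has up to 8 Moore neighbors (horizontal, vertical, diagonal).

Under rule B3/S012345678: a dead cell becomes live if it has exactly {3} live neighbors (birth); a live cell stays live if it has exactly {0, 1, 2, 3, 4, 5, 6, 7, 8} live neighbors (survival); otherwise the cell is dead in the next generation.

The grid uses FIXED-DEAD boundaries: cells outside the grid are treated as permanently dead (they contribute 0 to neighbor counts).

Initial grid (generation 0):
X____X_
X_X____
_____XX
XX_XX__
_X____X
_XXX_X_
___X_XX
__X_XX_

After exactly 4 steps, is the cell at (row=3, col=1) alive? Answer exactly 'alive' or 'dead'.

Answer: alive

Derivation:
Simulating step by step:
Generation 0 (given above): 22 live cells
Generation 1: 36 live cells
XX___X_
XXX__XX
X_XXXXX
XXXXX_X
_X___XX
_XXX_X_
_X_X_XX
__XXXXX
Generation 2: 39 live cells
XXX__XX
XXX__XX
X_XXXXX
XXXXX_X
_X___XX
XXXX_X_
_X_X_XX
__XXXXX
Generation 3: 40 live cells
XXX__XX
XXX__XX
X_XXXXX
XXXXX_X
_X___XX
XXXX_X_
XX_X_XX
__XXXXX
Generation 4: 41 live cells
XXX__XX
XXX__XX
X_XXXXX
XXXXX_X
_X___XX
XXXX_X_
XX_X_XX
_XXXXXX

Cell (3,1) at generation 4: 1 -> alive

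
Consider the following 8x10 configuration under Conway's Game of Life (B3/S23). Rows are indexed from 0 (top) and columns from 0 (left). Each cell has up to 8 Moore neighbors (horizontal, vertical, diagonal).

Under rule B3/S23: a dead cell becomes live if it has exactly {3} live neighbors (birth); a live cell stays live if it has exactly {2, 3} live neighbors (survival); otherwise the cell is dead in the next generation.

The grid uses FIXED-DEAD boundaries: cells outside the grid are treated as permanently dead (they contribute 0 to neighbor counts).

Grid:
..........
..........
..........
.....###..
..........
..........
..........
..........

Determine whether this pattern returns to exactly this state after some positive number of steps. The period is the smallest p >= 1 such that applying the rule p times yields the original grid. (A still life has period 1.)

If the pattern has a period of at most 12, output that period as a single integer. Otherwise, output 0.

Simulating and comparing each generation to the original:
Gen 0 (original, given above): 3 live cells
Gen 1: 3 live cells, differs from original
Gen 2: 3 live cells, MATCHES original -> period = 2

Answer: 2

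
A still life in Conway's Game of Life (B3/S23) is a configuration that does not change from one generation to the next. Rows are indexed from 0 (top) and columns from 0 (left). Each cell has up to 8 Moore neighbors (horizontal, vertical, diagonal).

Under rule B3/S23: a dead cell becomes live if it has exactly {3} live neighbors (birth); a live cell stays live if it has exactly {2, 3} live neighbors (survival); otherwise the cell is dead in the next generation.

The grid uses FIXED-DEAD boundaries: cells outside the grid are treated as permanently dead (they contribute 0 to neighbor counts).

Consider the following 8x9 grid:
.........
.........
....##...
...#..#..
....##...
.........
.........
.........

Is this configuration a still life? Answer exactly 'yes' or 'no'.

Compute generation 1 and compare to generation 0 (given above):
Generation 1:
.........
.........
....##...
...#..#..
....##...
.........
.........
.........
The grids are IDENTICAL -> still life.

Answer: yes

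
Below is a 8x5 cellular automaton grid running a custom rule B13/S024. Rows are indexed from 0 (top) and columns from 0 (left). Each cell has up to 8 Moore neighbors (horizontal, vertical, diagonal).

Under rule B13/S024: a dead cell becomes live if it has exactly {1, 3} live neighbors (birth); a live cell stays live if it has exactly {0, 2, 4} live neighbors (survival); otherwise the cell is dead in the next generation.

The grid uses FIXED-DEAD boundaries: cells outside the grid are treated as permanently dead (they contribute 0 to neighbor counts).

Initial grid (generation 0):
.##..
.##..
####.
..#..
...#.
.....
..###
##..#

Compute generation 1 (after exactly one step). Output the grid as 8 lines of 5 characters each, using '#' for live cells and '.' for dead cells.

Answer: .....
....#
#...#
..#..
.#..#
.##.#
.##.#
.##.#

Derivation:
Simulating step by step:
Generation 0 (given above): 16 live cells
Generation 1: 15 live cells
(generation 1 grid is the final answer)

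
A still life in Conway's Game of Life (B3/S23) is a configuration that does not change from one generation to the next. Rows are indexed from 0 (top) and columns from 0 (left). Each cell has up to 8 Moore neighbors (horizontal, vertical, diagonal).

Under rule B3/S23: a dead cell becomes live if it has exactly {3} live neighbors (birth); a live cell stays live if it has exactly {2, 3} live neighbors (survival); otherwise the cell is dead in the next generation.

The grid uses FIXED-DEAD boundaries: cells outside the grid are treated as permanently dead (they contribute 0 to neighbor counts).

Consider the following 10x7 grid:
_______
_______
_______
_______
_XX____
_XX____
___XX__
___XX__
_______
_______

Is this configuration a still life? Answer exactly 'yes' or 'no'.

Compute generation 1 and compare to generation 0 (given above):
Generation 1:
_______
_______
_______
_______
_XX____
_X_____
____X__
___XX__
_______
_______
Cell (5,2) differs: gen0=1 vs gen1=0 -> NOT a still life.

Answer: no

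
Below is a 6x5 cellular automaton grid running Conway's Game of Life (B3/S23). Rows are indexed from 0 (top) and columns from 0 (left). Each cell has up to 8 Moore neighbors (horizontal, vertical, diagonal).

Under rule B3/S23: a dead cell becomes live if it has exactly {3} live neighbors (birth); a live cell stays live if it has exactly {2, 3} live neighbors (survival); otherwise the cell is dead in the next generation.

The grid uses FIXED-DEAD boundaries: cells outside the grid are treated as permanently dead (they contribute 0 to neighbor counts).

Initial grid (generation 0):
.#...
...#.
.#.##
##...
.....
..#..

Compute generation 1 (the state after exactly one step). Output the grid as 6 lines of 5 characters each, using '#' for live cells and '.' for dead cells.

Simulating step by step:
Generation 0 (given above): 8 live cells
Generation 1: 10 live cells
(generation 1 grid is the final answer)

Answer: .....
...##
##.##
###..
.#...
.....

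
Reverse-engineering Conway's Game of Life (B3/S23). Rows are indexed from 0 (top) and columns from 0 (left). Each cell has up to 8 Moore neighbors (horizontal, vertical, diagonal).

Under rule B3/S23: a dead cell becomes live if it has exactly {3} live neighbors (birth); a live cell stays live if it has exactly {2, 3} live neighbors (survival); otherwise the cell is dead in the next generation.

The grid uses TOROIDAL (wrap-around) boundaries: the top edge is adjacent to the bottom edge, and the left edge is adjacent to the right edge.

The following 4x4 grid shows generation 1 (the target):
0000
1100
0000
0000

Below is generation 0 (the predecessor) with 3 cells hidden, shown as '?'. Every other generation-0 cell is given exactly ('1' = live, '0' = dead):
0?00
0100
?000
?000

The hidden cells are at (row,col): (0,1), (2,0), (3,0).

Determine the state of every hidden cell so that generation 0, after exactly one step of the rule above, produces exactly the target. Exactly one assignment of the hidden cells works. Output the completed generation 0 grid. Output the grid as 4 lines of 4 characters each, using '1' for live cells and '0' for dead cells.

Answer: 0100
0100
1000
0000

Derivation:
Hidden generation-0 cells (in order): (0,1), (2,0), (3,0).
A hidden cell only influences target cells in its own 3x3 neighborhood. Try each of the 2^3 = 8 assignments, step the completed generation 0 forward once under B3/S23, and compare with the target:
  (0,1)=0 (2,0)=0 (3,0)=0 -> step gives (1,0)='0' but target has '1' -> reject
  (0,1)=0 (2,0)=0 (3,0)=1 -> step gives (1,0)='0' but target has '1' -> reject
  (0,1)=0 (2,0)=1 (3,0)=0 -> step gives (1,0)='0' but target has '1' -> reject
  (0,1)=0 (2,0)=1 (3,0)=1 -> step gives (1,0)='0' but target has '1' -> reject
  (0,1)=1 (2,0)=0 (3,0)=0 -> step gives (1,0)='0' but target has '1' -> reject
  (0,1)=1 (2,0)=0 (3,0)=1 -> step gives (0,0)='1' but target has '0' -> reject
  (0,1)=1 (2,0)=1 (3,0)=0 -> step reproduces the target at every cell -> ACCEPT
  (0,1)=1 (2,0)=1 (3,0)=1 -> step gives (0,0)='1' but target has '0' -> reject
Unique solution: (0,1)=live, (2,0)=live, (3,0)=dead.
Check: live-neighbor counts of every cell in the completed generation 0:
2120
3221
1211
2211
Applying B3/S23 to generation 0 with these counts gives:
0000
1100
0000
0000
which matches the target exactly.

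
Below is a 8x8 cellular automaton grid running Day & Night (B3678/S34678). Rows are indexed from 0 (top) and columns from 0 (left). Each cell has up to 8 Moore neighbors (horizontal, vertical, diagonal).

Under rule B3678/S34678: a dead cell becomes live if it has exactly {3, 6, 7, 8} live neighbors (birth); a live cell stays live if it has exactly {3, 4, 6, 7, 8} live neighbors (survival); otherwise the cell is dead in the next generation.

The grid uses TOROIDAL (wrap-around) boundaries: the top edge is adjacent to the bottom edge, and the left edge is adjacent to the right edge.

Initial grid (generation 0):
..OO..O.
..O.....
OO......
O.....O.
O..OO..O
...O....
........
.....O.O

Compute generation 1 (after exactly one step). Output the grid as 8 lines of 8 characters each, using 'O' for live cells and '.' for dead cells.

Simulating step by step:
Generation 0 (given above): 15 live cells
Generation 1: 8 live cells
(generation 1 grid is the final answer)

Answer: ........
..OO....
.O.....O
O.......
.......O
....O...
........
......O.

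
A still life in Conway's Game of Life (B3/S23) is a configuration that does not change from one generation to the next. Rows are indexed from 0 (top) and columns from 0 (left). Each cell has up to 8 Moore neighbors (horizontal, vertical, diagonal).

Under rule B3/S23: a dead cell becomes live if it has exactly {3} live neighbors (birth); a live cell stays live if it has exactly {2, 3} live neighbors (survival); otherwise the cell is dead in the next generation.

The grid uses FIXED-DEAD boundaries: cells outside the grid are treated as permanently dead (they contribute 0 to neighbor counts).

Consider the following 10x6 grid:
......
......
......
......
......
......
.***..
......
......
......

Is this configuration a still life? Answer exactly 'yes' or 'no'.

Answer: no

Derivation:
Compute generation 1 and compare to generation 0 (given above):
Generation 1:
......
......
......
......
......
..*...
..*...
..*...
......
......
Cell (5,2) differs: gen0=0 vs gen1=1 -> NOT a still life.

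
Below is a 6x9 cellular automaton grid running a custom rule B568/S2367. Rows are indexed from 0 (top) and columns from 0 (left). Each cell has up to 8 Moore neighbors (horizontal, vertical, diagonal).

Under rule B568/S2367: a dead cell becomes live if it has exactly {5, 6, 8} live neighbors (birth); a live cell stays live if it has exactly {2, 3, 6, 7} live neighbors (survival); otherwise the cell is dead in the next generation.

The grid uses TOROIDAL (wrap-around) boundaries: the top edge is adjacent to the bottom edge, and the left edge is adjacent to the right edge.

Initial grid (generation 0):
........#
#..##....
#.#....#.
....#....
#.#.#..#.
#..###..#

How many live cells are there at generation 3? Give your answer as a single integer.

Simulating step by step:
Generation 0 (given above): 17 live cells
Generation 1: 10 live cells
....#...#
#..#.....
.........
.........
#..#.....
#..###...
Generation 2: 5 live cells
........#
.........
.........
.........
...#.....
#..#.#...
Generation 3: 0 live cells
.........
.........
.........
.........
.........
.........
Population at generation 3: 0

Answer: 0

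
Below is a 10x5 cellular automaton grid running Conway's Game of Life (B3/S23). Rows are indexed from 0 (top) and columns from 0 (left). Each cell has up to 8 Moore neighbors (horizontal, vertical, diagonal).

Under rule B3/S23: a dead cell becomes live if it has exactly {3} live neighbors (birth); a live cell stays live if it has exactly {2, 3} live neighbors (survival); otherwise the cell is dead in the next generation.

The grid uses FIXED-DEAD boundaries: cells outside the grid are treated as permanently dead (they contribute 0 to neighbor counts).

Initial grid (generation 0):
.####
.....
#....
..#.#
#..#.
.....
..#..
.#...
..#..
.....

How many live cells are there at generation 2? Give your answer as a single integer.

Answer: 8

Derivation:
Simulating step by step:
Generation 0 (given above): 12 live cells
Generation 1: 10 live cells
..##.
.###.
.....
.#.#.
...#.
.....
.....
.##..
.....
.....
Generation 2: 8 live cells
.#.#.
.#.#.
.#.#.
..#..
..#..
.....
.....
.....
.....
.....
Population at generation 2: 8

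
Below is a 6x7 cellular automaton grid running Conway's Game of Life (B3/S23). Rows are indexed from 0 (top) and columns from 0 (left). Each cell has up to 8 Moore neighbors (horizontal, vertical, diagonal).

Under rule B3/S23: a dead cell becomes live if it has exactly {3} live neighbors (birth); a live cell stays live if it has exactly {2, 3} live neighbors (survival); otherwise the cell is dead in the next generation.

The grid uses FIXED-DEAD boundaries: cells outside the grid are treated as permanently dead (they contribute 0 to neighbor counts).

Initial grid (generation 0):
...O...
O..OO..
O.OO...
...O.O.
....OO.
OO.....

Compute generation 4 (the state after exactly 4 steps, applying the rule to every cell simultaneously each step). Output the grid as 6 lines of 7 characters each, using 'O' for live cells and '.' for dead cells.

Answer: ...OOO.
.OO....
OOOO..O
OOO..OO
.....O.
....O..

Derivation:
Simulating step by step:
Generation 0 (given above): 13 live cells
Generation 1: 11 live cells
...OO..
.O..O..
.OO....
..OO.O.
....OO.
.......
Generation 2: 13 live cells
...OO..
.O..O..
.O..O..
.OOO.O.
...OOO.
.......
Generation 3: 14 live cells
...OO..
..O.OO.
OO..OO.
.O...O.
...O.O.
....O..
Generation 4: 17 live cells
(generation 4 grid is the final answer)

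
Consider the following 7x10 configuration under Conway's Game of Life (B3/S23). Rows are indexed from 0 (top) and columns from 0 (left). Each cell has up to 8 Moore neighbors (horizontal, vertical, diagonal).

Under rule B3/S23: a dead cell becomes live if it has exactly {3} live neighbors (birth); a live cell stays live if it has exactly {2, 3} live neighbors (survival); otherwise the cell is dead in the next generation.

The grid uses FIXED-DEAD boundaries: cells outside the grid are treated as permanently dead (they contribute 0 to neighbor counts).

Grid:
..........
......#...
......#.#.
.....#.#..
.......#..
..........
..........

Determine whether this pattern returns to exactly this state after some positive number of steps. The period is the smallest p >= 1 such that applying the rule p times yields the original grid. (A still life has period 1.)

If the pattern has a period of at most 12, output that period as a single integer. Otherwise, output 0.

Simulating and comparing each generation to the original:
Gen 0 (original, given above): 6 live cells
Gen 1: 6 live cells, differs from original
Gen 2: 6 live cells, MATCHES original -> period = 2

Answer: 2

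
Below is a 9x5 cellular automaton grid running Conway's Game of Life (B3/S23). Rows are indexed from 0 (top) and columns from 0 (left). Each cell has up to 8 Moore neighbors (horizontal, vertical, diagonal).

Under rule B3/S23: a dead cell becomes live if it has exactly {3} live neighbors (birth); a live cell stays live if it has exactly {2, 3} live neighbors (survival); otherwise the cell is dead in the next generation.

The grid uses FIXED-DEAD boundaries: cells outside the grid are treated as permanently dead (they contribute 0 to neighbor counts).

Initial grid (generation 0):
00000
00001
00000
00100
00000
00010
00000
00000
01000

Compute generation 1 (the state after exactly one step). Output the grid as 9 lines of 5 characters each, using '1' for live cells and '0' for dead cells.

Answer: 00000
00000
00000
00000
00000
00000
00000
00000
00000

Derivation:
Simulating step by step:
Generation 0 (given above): 4 live cells
Generation 1: 0 live cells
(generation 1 grid is the final answer)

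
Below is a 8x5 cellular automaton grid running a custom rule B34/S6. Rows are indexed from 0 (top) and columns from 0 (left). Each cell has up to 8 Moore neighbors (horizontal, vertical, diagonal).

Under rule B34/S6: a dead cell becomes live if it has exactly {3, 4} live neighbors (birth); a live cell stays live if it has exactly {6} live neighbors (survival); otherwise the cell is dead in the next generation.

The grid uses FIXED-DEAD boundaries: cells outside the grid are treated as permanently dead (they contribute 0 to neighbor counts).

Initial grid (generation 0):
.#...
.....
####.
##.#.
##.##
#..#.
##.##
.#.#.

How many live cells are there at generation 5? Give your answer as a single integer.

Simulating step by step:
Generation 0 (given above): 20 live cells
Generation 1: 8 live cells
.....
###..
.....
.#..#
.....
.....
.....
#.#.#
Generation 2: 4 live cells
.#...
.....
###..
.....
.....
.....
.....
.....
Generation 3: 4 live cells
.....
###..
.....
.#...
.....
.....
.....
.....
Generation 4: 4 live cells
.#...
.....
###..
.....
.....
.....
.....
.....
Generation 5: 4 live cells
.....
###..
.....
.#...
.....
.....
.....
.....
Population at generation 5: 4

Answer: 4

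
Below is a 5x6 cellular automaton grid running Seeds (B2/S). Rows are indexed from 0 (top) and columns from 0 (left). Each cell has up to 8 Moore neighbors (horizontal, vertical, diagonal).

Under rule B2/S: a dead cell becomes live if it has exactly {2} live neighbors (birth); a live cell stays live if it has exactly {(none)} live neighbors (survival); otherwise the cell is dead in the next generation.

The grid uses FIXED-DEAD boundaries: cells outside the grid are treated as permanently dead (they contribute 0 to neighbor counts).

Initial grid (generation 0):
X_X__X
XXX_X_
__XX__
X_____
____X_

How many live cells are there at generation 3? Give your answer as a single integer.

Answer: 8

Derivation:
Simulating step by step:
Generation 0 (given above): 11 live cells
Generation 1: 6 live cells
____X_
_____X
____X_
_XX_X_
______
Generation 2: 8 live cells
_____X
___X__
_XX___
_____X
_XXX__
Generation 3: 8 live cells
____X_
_X__X_
___XX_
X___X_
____X_
Population at generation 3: 8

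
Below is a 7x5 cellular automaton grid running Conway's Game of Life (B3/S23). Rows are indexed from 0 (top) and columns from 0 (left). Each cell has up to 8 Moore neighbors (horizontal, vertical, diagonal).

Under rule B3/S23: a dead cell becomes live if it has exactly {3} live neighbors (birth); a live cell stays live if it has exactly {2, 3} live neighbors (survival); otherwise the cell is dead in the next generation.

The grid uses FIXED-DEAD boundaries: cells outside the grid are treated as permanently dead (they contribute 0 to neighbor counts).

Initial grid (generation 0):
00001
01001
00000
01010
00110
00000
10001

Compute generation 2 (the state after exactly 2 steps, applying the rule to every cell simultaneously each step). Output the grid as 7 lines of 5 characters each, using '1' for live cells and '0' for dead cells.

Answer: 00000
00000
00000
00010
00111
00110
00000

Derivation:
Simulating step by step:
Generation 0 (given above): 9 live cells
Generation 1: 5 live cells
00000
00000
00100
00010
00110
00010
00000
Generation 2: 6 live cells
(generation 2 grid is the final answer)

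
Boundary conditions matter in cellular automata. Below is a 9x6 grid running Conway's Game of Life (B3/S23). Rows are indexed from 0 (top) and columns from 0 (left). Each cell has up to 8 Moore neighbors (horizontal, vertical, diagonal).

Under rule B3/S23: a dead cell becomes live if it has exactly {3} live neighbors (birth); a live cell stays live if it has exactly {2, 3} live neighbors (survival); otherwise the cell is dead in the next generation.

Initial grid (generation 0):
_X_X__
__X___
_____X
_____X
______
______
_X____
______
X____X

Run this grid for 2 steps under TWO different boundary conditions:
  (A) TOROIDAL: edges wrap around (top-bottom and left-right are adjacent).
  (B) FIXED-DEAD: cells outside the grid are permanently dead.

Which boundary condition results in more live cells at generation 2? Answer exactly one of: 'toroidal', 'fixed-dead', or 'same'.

Under TOROIDAL boundary, generation 2:
X_X___
__X___
______
______
______
______
______
______
X____X
Population = 5

Under FIXED-DEAD boundary, generation 2:
______
______
______
______
______
______
______
______
______
Population = 0

Comparison: toroidal=5, fixed-dead=0 -> toroidal

Answer: toroidal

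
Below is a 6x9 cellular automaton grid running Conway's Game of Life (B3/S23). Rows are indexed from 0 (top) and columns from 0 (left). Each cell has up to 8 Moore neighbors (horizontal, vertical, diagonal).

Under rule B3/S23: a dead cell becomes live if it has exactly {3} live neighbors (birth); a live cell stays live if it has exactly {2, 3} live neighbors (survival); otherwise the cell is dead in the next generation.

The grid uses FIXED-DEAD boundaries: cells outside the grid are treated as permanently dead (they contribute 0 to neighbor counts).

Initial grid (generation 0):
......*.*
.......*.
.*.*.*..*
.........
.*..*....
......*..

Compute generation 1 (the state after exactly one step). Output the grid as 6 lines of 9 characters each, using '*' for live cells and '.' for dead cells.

Answer: .......*.
......***
.........
..*.*....
.........
.........

Derivation:
Simulating step by step:
Generation 0 (given above): 10 live cells
Generation 1: 6 live cells
(generation 1 grid is the final answer)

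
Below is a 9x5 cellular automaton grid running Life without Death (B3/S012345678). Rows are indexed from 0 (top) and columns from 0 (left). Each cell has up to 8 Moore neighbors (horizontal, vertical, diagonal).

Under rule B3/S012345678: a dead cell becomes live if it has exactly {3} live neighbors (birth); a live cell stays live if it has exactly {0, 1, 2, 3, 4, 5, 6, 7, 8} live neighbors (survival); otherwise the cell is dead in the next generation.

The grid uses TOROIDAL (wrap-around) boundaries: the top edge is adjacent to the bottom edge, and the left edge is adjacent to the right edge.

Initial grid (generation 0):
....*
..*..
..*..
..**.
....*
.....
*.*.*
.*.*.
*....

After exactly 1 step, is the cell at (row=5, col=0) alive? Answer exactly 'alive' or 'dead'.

Simulating step by step:
Generation 0 (given above): 12 live cells
Generation 1: 22 live cells
....*
..**.
.**..
..**.
...**
*..**
*****
.***.
*...*

Cell (5,0) at generation 1: 1 -> alive

Answer: alive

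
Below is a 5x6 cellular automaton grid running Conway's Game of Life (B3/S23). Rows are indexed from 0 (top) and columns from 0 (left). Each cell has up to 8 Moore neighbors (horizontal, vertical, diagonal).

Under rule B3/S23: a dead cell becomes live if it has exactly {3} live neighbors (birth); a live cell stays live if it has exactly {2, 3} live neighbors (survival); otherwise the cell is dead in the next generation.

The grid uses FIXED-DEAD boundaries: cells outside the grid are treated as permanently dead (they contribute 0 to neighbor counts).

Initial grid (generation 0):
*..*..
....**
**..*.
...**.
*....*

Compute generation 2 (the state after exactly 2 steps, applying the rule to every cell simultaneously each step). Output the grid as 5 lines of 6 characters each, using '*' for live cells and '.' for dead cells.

Simulating step by step:
Generation 0 (given above): 11 live cells
Generation 1: 12 live cells
....*.
**.***
......
**.***
....*.
Generation 2: 12 live cells
(generation 2 grid is the final answer)

Answer: ...***
...***
......
...***
...***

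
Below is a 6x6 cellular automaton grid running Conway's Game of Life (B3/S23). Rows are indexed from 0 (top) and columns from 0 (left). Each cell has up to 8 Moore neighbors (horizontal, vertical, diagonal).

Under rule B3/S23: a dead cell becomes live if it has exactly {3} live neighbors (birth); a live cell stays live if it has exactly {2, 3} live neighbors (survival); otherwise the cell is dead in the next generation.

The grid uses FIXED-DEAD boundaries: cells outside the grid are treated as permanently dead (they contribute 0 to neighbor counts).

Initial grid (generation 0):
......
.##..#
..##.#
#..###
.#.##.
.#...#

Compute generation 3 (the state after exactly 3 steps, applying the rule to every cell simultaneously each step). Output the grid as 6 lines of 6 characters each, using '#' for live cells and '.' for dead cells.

Answer: ..#.#.
.#....
#....#
.....#
....#.
##.##.

Derivation:
Simulating step by step:
Generation 0 (given above): 15 live cells
Generation 1: 12 live cells
......
.####.
.....#
.#...#
##.#..
..#.#.
Generation 2: 19 live cells
..##..
..###.
.#.#.#
###.#.
##.##.
.###..
Generation 3: 11 live cells
(generation 3 grid is the final answer)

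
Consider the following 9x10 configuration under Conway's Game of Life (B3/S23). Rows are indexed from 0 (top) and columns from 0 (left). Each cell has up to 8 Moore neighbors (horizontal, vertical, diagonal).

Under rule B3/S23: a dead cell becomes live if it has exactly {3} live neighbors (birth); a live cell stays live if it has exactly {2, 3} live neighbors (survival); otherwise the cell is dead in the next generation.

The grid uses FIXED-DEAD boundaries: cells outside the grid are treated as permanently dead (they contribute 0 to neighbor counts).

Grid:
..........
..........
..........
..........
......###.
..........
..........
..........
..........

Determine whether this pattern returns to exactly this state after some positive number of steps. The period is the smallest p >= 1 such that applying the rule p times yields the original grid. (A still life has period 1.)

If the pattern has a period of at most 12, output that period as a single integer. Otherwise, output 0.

Simulating and comparing each generation to the original:
Gen 0 (original, given above): 3 live cells
Gen 1: 3 live cells, differs from original
Gen 2: 3 live cells, MATCHES original -> period = 2

Answer: 2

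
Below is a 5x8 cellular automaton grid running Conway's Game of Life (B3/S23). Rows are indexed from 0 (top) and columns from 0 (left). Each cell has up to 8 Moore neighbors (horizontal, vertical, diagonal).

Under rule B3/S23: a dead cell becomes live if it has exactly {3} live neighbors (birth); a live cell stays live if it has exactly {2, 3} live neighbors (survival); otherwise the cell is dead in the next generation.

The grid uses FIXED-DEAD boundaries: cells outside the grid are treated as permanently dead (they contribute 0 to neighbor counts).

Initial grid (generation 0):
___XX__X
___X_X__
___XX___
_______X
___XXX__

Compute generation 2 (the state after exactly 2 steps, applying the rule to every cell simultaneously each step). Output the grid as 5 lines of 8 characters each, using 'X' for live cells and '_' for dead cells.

Simulating step by step:
Generation 0 (given above): 11 live cells
Generation 1: 8 live cells
___XX___
__X__X__
___XX___
_____X__
____X___
Generation 2: 9 live cells
(generation 2 grid is the final answer)

Answer: ___XX___
__X__X__
___XXX__
___X_X__
________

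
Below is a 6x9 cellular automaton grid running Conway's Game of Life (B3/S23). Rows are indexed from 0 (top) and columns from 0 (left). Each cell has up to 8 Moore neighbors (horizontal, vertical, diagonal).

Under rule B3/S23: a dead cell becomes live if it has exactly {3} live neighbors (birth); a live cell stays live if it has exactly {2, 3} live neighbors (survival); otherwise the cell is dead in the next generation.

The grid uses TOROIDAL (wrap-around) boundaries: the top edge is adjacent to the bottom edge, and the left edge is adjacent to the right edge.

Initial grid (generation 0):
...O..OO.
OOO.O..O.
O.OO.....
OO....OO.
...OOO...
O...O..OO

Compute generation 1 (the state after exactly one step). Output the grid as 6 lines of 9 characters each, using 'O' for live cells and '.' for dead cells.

Simulating step by step:
Generation 0 (given above): 22 live cells
Generation 1: 23 live cells
(generation 1 grid is the final answer)

Answer: ..OOOOO..
O...O.OO.
...O..OO.
OO...OO.O
.O.OOO...
.......OO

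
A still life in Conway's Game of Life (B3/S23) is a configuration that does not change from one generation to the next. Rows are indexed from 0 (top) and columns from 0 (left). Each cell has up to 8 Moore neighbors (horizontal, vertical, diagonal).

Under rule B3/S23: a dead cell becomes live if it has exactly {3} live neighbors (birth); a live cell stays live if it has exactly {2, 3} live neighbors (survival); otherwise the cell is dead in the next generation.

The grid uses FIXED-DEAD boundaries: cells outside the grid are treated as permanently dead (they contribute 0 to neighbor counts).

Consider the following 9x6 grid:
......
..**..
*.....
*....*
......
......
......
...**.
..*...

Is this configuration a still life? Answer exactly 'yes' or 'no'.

Compute generation 1 and compare to generation 0 (given above):
Generation 1:
......
......
.*....
......
......
......
......
...*..
...*..
Cell (1,2) differs: gen0=1 vs gen1=0 -> NOT a still life.

Answer: no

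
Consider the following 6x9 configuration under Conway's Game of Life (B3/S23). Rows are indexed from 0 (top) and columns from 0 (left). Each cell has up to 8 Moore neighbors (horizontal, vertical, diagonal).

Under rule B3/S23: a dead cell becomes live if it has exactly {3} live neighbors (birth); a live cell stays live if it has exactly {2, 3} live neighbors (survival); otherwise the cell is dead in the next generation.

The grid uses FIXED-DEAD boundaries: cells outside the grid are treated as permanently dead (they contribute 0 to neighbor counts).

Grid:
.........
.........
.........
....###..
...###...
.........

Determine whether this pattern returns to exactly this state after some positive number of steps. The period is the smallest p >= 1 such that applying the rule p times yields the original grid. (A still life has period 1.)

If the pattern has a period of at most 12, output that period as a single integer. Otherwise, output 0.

Simulating and comparing each generation to the original:
Gen 0 (original, given above): 6 live cells
Gen 1: 6 live cells, differs from original
Gen 2: 6 live cells, MATCHES original -> period = 2

Answer: 2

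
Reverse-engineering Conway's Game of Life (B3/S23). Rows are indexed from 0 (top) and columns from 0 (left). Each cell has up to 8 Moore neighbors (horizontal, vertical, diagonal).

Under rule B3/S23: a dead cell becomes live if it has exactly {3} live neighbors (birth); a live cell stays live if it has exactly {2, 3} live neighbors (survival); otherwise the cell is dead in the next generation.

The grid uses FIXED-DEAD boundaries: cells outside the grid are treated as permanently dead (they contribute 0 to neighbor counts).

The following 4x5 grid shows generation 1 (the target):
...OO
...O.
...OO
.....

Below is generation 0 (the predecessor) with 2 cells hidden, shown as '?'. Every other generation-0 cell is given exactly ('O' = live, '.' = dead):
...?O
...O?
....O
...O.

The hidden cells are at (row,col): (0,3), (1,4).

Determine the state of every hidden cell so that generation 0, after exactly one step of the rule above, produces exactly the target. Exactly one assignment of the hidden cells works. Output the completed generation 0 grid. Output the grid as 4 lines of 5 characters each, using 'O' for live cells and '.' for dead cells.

Hidden generation-0 cells (in order): (0,3), (1,4).
A hidden cell only influences target cells in its own 3x3 neighborhood. Try each of the 2^2 = 4 assignments, step the completed generation 0 forward once under B3/S23, and compare with the target:
  (0,3)=. (1,4)=. -> step gives (0,3)='.' but target has 'O' -> reject
  (0,3)=. (1,4)=O -> step gives (1,4)='O' but target has '.' -> reject
  (0,3)=O (1,4)=. -> step reproduces the target at every cell -> ACCEPT
  (0,3)=O (1,4)=O -> step gives (1,3)='.' but target has 'O' -> reject
Unique solution: (0,3)=live, (1,4)=dead.
Check: live-neighbor counts of every cell in the completed generation 0:
00222
00234
00232
00112
Applying B3/S23 to generation 0 with these counts gives:
...OO
...O.
...OO
.....
which matches the target exactly.

Answer: ...OO
...O.
....O
...O.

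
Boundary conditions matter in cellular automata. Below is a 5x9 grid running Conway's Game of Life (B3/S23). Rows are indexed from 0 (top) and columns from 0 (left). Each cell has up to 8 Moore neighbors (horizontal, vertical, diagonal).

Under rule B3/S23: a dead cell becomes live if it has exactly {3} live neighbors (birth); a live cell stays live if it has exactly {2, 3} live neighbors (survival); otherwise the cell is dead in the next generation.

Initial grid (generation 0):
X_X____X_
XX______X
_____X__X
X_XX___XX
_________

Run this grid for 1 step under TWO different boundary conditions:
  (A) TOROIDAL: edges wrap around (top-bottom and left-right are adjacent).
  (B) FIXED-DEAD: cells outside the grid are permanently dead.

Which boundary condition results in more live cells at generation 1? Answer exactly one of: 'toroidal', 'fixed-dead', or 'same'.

Answer: toroidal

Derivation:
Under TOROIDAL boundary, generation 1:
X________
_X_____X_
__X______
X______XX
X_XX___X_
Population = 11

Under FIXED-DEAD boundary, generation 1:
X________
XX_____XX
X_X_____X
_______XX
_________
Population = 10

Comparison: toroidal=11, fixed-dead=10 -> toroidal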